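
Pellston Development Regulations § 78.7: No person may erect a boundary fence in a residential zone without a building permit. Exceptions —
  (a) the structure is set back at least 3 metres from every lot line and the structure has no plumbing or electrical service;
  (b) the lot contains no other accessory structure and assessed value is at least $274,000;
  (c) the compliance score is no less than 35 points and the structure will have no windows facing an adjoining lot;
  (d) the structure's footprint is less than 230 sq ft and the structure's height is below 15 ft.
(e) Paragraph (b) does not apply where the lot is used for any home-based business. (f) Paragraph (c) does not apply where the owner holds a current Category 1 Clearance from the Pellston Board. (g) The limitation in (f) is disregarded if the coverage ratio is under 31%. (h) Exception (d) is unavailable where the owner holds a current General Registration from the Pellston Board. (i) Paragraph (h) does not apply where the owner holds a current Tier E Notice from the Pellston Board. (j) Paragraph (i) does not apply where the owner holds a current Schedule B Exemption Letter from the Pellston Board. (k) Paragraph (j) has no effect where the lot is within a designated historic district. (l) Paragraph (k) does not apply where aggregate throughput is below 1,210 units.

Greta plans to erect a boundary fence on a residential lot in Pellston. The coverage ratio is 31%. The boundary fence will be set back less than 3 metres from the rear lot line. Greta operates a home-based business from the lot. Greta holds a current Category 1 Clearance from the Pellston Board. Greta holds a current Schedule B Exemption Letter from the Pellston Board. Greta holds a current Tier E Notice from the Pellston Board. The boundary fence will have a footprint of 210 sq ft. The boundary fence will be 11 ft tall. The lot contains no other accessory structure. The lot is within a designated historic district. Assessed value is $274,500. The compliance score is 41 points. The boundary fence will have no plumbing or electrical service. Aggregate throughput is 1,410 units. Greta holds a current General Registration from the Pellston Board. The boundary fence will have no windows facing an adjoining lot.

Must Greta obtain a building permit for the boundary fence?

Exception (a) does not apply: the rear setback is under 3 m.
All of (b)'s requirements are met (the lot has no other accessory structure; assessed value is $274,500, meeting the $274,000 threshold). However, paragraph (e) must be considered: (e) is engaged — a home-based business operates on the lot. (b) is therefore removed.
Exception (c)'s conditions are all satisfied: the compliance score is 41 points, meeting the 35 points threshold; no windows face an adjoining lot. But applying paragraphs (f)–(g): (f) applies — a current Category 1 Clearance is held. (g), which would lift (f), does not operate here — the coverage ratio is 31%, not under 31%. (c) is therefore removed.
All of (d)'s requirements are met (the structure's footprint is 210 sq ft, less than the 230 sq ft limit; the structure's height is 11 ft, below the 15 ft limit). Applying paragraphs (h)–(l): (h) operates (a current General Registration is held), but is itself disapplied by (i): (i) operates against (h): a current Tier E Notice is held. (j) would limit (i) — a current Schedule B Exemption Letter is held — but (k) sets (j) aside: (k) operates against (j): the lot is in a historic district. (l), which would lift (k), is not triggered — aggregate throughput is 1,410 units, not below 1,210 units. Exception (d) stands.

No — exception (d) applies; Greta does not need a building permit.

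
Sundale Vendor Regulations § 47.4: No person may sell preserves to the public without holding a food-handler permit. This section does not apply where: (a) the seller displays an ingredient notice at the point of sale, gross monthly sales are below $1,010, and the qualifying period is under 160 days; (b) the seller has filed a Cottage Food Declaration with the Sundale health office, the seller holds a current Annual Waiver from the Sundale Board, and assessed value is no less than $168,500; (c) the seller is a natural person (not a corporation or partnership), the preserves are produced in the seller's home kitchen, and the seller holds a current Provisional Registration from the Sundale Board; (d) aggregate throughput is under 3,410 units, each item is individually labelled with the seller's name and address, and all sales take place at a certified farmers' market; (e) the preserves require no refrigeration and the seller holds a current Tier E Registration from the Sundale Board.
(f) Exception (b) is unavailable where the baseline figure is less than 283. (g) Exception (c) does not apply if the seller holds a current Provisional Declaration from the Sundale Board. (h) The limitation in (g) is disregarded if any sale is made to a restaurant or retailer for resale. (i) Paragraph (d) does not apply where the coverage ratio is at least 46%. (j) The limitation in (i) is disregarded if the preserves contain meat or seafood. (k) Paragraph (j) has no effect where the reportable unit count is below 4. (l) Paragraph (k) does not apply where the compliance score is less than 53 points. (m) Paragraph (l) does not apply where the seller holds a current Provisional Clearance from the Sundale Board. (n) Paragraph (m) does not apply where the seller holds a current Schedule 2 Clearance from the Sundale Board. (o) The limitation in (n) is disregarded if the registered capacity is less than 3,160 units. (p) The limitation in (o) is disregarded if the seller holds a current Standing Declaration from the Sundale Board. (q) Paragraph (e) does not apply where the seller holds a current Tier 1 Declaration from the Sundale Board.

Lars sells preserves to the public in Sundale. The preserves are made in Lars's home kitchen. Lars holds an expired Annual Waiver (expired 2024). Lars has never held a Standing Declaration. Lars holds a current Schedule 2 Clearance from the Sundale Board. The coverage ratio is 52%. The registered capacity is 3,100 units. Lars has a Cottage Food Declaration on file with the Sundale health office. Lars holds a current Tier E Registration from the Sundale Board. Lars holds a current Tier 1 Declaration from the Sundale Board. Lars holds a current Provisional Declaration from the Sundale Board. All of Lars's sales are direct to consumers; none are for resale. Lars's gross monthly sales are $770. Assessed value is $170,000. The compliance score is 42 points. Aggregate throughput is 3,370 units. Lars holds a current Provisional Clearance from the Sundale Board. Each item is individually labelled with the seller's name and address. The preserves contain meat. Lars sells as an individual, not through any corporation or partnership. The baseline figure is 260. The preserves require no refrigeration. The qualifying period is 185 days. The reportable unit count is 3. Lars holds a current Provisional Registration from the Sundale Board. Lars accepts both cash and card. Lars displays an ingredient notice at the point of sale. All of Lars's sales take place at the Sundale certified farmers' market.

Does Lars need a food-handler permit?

Exception (a) does not apply: the qualifying period is 185 days, not under 160 days.
Exception (b) requires that the seller holds a current Annual Waiver from the Sundale Board; but there is no Annual Waiver in force, so (b) is unavailable.
Exception (c)'s conditions are all satisfied: the seller is a natural person; the preserves are home-kitchen produced; a current Provisional Registration is held. But applying paragraphs (g)–(h): (g) operates against (c): a current Provisional Declaration is held. (h), which would lift (g), is inapplicable — no sales are for resale. Exception (c) does not apply.
Exception (d): aggregate throughput is 3,370 units, under the 3,410 units limit; items are individually labelled; all sales are at a certified farmers' market — every condition holds. But applying paragraphs (i)–(p): (i) operates against (d): the coverage ratio is 52%, meeting the 46% threshold. (j) is engaged (the preserves contain meat), but is set aside by (k): (k) is triggered — the reportable unit count is 3, below the 4 limit. (l) operates (the compliance score is 42 points, less than the 53 points limit), but is displaced by (m): (m) operates against (l): a current Provisional Clearance is held. (n) would limit (m) — a current Schedule 2 Clearance is held — but (o) sets (n) aside: (o) operates against (n): the registered capacity is 3,100 units, less than the 3,160 units limit. (p), which would lift (o), is inapplicable — no current Standing Declaration is held. Exception (d) does not apply.
Exception (e): the preserves are shelf-stable; a current Tier E Registration is held — every condition holds. But: (q) operates against (e): a current Tier 1 Declaration is held. Exception (e) does not apply.
No exception applies. The general rule governs.

Yes — Lars must hold a food-handler permit.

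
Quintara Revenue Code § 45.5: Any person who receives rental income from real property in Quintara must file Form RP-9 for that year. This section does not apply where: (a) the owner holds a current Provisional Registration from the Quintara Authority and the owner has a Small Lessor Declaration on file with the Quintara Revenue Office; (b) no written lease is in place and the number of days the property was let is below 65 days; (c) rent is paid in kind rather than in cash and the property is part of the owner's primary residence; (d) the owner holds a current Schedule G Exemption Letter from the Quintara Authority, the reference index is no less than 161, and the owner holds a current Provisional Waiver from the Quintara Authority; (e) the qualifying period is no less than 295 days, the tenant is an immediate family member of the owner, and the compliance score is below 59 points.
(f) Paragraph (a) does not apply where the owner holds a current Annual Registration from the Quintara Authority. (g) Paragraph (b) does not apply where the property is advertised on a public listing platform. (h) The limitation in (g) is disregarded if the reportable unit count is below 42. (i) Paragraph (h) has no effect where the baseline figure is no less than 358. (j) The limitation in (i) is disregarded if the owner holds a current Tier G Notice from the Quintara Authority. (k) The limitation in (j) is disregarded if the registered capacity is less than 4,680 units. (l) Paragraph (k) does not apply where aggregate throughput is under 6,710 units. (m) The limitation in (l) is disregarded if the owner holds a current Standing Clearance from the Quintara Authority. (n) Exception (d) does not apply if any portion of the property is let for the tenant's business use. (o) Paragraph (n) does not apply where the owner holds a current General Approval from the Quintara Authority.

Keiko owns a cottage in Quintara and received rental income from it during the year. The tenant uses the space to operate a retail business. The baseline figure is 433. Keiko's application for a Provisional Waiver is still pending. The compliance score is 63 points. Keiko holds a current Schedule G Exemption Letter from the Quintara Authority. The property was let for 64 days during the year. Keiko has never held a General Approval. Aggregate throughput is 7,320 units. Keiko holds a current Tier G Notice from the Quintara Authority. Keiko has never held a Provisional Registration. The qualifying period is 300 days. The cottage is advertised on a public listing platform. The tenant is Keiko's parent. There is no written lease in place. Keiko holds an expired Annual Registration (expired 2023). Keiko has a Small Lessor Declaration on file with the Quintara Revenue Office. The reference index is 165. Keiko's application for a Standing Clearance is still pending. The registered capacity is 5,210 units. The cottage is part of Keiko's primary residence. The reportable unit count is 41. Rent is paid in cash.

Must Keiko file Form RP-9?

No — exception (b) applies; Keiko is not required to file Form RP-9.

Exception (a) requires that the owner holds a current Provisional Registration from the Quintara Authority; but there is no Provisional Registration in force, so (a) is unavailable.
All of (b)'s requirements are met (there is no written lease; the number of days the property was let is 64 days, below the 65 days limit). As to paragraphs (g)–(m): (g) would limit (b) — the property is publicly advertised — but (h) sets (g) aside: (h) operates against (g): the reportable unit count is 41, below the 42 limit. (i) is triggered (the baseline figure is 433, meeting the 358 threshold), but is overridden by (j): (j) applies — a current Tier G Notice is held. (k) is not triggered (the registered capacity is 5,210 units, not less than 4,680 units), so (j) stands. So (b) applies.
Exception (c) does not apply: rent is paid in cash.
Exception (d) fails — no current Provisional Waiver is held.
Exception (e) does not apply: the compliance score is 63 points, not below 59 points.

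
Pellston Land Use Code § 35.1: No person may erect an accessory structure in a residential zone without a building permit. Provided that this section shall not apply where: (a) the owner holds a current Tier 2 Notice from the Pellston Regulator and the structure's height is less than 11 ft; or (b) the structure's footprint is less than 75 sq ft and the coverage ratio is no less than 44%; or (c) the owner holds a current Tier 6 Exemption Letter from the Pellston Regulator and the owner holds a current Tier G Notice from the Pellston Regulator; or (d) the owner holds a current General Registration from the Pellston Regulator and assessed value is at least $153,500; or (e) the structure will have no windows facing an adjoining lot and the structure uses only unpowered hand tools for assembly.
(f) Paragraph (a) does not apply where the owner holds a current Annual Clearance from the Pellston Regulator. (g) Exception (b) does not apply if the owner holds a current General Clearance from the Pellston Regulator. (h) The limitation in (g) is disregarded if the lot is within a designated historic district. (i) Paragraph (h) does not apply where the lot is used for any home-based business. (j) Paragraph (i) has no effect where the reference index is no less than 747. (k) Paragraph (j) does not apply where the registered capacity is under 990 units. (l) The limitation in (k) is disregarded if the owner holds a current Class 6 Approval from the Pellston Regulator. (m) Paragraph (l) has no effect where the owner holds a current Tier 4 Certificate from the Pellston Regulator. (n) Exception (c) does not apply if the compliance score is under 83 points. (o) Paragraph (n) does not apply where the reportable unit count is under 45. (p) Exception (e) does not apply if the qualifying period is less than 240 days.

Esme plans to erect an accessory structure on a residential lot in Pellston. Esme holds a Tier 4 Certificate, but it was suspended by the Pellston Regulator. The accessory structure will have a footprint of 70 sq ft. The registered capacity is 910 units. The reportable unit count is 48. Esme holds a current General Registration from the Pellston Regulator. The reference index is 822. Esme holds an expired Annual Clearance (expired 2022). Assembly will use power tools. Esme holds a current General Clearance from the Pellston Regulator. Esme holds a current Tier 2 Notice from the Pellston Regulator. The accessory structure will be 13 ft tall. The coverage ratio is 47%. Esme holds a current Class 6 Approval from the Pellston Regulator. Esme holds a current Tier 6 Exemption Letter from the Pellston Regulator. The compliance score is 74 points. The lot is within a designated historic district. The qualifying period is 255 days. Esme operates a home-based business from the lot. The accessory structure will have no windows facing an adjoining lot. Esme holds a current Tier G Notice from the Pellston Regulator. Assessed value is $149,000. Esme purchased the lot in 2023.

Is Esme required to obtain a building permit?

Exception (a) fails — the structure's height is 13 ft, not less than 11 ft.
Exception (b) is satisfied on its face — the structure's footprint is 70 sq ft, less than the 75 sq ft limit; the coverage ratio is 47%, meeting the 44% threshold. Considering the limiting provisions: (g) would limit (b) — a current General Clearance is held — but (h) sets (g) aside: (h) operates against (g): the lot is in a historic district. (i) would limit (h) — a home-based business operates on the lot — but (j) sets (i) aside: (j) applies — the reference index is 822, meeting the 747 threshold. (k) would limit (j) — the registered capacity is 910 units, under the 990 units limit — but (l) sets (k) aside: (l) operates against (k): a current Class 6 Approval is held. (m), which would lift (l), is not triggered — the Tier 4 Certificate is not current. So (b) applies.
Exception (c): a current Tier 6 Exemption Letter is held; a current Tier G Notice is held — every condition holds. However, paragraphs (n)–(o) must be considered: (n) is engaged — the compliance score is 74 points, under the 83 points limit. (o), which would lift (n), is not engaged — the reportable unit count is 48, not under 45. (c) is therefore removed.
Exception (d) fails — assessed value is $149,000, short of $153,500.
Exception (e) fails — assembly uses power tools.

No — exception (b) applies; Esme does not need a building permit.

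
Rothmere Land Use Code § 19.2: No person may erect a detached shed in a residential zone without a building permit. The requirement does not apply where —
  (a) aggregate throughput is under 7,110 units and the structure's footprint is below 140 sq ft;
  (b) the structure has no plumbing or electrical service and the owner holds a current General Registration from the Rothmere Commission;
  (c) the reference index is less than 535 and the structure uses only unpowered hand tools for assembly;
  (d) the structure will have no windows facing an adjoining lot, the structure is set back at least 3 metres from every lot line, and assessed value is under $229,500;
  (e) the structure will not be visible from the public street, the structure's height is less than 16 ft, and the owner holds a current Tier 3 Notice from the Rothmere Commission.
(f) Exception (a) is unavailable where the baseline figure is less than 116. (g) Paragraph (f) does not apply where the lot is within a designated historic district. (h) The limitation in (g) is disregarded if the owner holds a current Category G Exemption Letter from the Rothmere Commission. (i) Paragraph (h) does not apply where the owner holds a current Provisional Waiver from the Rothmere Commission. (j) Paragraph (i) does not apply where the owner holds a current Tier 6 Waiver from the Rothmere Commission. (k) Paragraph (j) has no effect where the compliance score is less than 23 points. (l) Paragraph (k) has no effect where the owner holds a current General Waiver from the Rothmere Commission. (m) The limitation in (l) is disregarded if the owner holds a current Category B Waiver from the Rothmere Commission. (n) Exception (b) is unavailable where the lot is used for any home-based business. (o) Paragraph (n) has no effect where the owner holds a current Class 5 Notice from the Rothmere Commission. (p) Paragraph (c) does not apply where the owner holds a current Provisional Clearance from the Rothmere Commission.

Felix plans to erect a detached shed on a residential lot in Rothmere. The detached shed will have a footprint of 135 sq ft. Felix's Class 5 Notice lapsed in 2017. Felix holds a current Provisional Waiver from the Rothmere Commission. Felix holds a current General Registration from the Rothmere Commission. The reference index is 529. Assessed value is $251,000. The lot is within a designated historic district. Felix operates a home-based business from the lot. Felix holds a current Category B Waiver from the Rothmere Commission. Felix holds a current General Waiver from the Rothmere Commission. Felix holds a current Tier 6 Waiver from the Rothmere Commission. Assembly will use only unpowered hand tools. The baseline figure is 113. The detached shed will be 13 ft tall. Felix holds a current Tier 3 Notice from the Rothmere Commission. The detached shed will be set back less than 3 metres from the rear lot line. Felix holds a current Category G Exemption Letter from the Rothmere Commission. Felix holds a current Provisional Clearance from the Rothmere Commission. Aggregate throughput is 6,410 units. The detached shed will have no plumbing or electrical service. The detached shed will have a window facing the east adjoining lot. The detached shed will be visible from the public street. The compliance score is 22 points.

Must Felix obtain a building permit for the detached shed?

No — exception (a) applies; Felix does not need a building permit.

Exception (a): aggregate throughput is 6,410 units, under the 7,110 units limit; the structure's footprint is 135 sq ft, below the 140 sq ft limit — every condition holds. Under paragraphs (f)–(m): (f) is triggered (the baseline figure is 113, less than the 116 limit), but is itself disapplied by (g): (g) operates against (f): the lot is in a historic district. (h) is engaged (a current Category G Exemption Letter is held), but is displaced by (i): (i) operates against (h): a current Provisional Waiver is held. (j) applies (a current Tier 6 Waiver is held), but yields to (k): (k) is triggered — the compliance score is 22 points, less than the 23 points limit. (l) would limit (k) — a current General Waiver is held — but (m) sets (l) aside: (m) is triggered — a current Category B Waiver is held. (a) remains available.
All of (b)'s requirements are met (there is no plumbing or electrical service; a current General Registration is held). But applying paragraphs (n)–(o): (n) operates against (b): a home-based business operates on the lot. (o) is not engaged (no current Class 5 Notice is held), so (n) stands. Exception (b) does not apply.
Exception (c): the reference index is 529, less than the 535 limit; assembly uses only hand tools — every condition holds. Turning to paragraph (p): (p) is triggered — a current Provisional Clearance is held. So (c) is unavailable.
Exception (d) does not apply: a window faces an adjoining lot.
Exception (e) fails — the structure will be visible from the street.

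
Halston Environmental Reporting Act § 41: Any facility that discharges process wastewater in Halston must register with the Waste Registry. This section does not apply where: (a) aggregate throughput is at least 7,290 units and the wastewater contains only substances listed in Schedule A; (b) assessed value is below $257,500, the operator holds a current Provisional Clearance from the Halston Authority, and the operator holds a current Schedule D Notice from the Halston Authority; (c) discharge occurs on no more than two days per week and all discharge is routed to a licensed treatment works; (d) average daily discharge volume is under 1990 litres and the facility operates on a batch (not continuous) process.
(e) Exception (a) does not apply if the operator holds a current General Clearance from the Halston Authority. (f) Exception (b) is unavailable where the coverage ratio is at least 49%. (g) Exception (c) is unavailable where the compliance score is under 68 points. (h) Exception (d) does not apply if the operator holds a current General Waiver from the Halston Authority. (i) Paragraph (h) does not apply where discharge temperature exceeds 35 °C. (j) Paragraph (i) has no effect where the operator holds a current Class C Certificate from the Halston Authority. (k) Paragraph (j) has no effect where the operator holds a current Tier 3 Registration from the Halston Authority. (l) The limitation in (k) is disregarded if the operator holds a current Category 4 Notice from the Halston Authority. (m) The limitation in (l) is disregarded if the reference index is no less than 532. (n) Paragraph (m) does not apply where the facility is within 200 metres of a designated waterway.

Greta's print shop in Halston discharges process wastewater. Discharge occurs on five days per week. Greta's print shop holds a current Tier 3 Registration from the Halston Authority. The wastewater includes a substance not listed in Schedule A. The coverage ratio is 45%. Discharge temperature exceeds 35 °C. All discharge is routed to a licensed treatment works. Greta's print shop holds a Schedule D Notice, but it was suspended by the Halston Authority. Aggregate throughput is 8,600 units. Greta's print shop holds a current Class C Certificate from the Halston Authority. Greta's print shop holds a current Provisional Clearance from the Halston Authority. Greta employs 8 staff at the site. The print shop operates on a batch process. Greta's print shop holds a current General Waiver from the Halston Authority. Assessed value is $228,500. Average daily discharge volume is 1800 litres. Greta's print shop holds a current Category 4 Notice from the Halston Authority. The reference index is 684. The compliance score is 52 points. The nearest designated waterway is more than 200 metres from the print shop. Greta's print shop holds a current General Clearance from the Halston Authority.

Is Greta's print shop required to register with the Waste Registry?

No — exception (d) applies; Greta's print shop is not required to register with the Waste Registry.

Exception (a) does not apply: the wastewater includes a non-Schedule-A substance.
Exception (b) requires that the operator holds a current Schedule D Notice from the Halston Authority; but there is no Schedule D Notice in force, so (b) is unavailable.
Exception (c) does not apply: discharge occurs on five days per week.
Exception (d)'s conditions are all satisfied: average daily discharge volume is 1800 litres, under the 1990 litres limit; the facility operates on a batch process. Applying paragraphs (h)–(n): (h) is engaged (a current General Waiver is held), but is displaced by (i): (i) applies — discharge temperature exceeds 35 °C. (j) would limit (i) — a current Class C Certificate is held — but (k) sets (j) aside: (k) applies — a current Tier 3 Registration is held. (l) is engaged (a current Category 4 Notice is held), but is overridden by (m): (m) applies — the reference index is 684, meeting the 532 threshold. (n), which would lift (m), is not engaged — the print shop is more than 200 m from any designated waterway. So (d) applies.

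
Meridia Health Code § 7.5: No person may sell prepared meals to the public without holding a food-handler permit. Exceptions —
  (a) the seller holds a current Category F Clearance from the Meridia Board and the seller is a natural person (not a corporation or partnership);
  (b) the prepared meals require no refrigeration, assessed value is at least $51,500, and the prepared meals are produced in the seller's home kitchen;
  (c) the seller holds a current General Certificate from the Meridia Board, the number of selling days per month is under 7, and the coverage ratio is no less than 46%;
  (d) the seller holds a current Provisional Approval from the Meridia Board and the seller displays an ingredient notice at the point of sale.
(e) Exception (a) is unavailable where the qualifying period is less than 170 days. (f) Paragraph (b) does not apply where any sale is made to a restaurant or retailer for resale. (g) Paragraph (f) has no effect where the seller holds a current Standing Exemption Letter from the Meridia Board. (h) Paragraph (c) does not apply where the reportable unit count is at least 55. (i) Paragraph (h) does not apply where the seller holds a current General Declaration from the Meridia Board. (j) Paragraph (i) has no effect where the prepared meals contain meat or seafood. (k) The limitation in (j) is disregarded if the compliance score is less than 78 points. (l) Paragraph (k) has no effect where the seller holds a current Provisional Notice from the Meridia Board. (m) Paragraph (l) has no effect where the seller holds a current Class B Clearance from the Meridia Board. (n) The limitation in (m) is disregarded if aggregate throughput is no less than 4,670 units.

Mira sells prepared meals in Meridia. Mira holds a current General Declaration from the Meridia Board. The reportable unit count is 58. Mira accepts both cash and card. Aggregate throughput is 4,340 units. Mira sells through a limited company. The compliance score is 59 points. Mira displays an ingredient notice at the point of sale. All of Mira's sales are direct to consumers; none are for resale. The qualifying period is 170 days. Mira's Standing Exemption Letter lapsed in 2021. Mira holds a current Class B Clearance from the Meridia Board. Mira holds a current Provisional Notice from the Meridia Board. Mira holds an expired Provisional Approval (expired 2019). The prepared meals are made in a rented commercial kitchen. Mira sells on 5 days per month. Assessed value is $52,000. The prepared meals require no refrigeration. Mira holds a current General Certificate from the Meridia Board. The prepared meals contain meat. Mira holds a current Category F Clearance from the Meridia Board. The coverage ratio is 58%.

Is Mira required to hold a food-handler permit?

No — exception (c) applies; Mira is not required to hold a food-handler permit.

Exception (a) does not apply: the seller operates through a limited company.
Exception (b) fails — the prepared meals are made in a commercial kitchen, not a home kitchen.
All of (c)'s requirements are met (a current General Certificate is held; the number of selling days per month is 5, under the 7 limit; the coverage ratio is 58%, meeting the 46% threshold). Under paragraphs (h)–(n): (h) would limit (c) — the reportable unit count is 58, meeting the 55 threshold — but (i) sets (h) aside: (i) operates against (h): a current General Declaration is held. (j) is triggered (the prepared meals contain meat), but is itself disapplied by (k): (k) operates against (j): the compliance score is 59 points, less than the 78 points limit. (l) is triggered (a current Provisional Notice is held), but is displaced by (m): (m) operates against (l): a current Class B Clearance is held. (n), which would lift (m), does not operate here — aggregate throughput is 4,340 units, short of 4,670 units. Exception (c) stands.
Exception (d) requires that the seller holds a current Provisional Approval from the Meridia Board; but the Provisional Approval is not current, so (d) is unavailable.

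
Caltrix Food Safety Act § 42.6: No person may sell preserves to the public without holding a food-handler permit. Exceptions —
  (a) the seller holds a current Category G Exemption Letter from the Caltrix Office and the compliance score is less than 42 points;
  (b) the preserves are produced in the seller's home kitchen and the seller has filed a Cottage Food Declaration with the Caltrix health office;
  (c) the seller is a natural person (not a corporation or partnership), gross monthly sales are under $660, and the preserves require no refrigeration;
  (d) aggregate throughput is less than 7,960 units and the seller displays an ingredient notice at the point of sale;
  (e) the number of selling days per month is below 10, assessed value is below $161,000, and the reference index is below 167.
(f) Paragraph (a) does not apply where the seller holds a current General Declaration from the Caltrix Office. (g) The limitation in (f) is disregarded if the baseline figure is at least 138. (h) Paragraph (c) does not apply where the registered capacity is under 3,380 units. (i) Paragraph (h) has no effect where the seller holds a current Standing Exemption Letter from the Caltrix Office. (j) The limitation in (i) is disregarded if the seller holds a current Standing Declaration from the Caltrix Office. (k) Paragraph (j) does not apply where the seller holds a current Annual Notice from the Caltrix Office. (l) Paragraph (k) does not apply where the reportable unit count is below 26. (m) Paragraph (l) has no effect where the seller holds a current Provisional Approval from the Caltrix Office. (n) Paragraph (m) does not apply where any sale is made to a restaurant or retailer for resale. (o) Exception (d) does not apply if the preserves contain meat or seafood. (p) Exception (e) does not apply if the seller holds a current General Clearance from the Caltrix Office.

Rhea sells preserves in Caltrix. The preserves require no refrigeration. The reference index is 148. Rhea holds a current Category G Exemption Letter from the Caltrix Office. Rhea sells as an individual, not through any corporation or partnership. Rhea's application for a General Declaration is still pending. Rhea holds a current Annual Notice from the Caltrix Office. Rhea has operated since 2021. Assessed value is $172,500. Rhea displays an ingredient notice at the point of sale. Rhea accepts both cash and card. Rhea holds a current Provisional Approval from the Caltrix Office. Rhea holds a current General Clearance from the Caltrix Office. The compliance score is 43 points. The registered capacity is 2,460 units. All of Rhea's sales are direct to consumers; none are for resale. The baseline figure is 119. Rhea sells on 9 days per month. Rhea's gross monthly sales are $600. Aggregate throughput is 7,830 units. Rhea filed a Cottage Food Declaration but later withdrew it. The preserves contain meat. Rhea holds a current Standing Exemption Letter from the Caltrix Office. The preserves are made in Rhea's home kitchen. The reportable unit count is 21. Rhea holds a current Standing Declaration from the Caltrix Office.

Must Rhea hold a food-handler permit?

No — exception (c) applies; Rhea is not required to hold a food-handler permit.

Exception (a) does not apply: the compliance score is 43 points, not less than 42 points.
Exception (b) fails — the Cottage Food Declaration was withdrawn.
All of (c)'s requirements are met (the seller is a natural person; gross monthly sales are $600, under the $660 limit; the preserves are shelf-stable). Applying paragraphs (h)–(n): (h) would limit (c) — the registered capacity is 2,460 units, under the 3,380 units limit — but (i) sets (h) aside: (i) operates against (h): a current Standing Exemption Letter is held. (j) is engaged (a current Standing Declaration is held), but yields to (k): (k) operates — a current Annual Notice is held. (l) operates (the reportable unit count is 21, below the 26 limit), but is set aside by (m): (m) operates against (l): a current Provisional Approval is held. (n), which would lift (m), is not engaged — no sales are for resale. Exception (c) stands.
Exception (d) is satisfied on its face — aggregate throughput is 7,830 units, less than the 7,960 units limit; an ingredient notice is displayed. Turning to paragraph (o): (o) operates against (d): the preserves contain meat. So (d) is unavailable.
Exception (e) does not apply: assessed value is $172,500, not below $161,000.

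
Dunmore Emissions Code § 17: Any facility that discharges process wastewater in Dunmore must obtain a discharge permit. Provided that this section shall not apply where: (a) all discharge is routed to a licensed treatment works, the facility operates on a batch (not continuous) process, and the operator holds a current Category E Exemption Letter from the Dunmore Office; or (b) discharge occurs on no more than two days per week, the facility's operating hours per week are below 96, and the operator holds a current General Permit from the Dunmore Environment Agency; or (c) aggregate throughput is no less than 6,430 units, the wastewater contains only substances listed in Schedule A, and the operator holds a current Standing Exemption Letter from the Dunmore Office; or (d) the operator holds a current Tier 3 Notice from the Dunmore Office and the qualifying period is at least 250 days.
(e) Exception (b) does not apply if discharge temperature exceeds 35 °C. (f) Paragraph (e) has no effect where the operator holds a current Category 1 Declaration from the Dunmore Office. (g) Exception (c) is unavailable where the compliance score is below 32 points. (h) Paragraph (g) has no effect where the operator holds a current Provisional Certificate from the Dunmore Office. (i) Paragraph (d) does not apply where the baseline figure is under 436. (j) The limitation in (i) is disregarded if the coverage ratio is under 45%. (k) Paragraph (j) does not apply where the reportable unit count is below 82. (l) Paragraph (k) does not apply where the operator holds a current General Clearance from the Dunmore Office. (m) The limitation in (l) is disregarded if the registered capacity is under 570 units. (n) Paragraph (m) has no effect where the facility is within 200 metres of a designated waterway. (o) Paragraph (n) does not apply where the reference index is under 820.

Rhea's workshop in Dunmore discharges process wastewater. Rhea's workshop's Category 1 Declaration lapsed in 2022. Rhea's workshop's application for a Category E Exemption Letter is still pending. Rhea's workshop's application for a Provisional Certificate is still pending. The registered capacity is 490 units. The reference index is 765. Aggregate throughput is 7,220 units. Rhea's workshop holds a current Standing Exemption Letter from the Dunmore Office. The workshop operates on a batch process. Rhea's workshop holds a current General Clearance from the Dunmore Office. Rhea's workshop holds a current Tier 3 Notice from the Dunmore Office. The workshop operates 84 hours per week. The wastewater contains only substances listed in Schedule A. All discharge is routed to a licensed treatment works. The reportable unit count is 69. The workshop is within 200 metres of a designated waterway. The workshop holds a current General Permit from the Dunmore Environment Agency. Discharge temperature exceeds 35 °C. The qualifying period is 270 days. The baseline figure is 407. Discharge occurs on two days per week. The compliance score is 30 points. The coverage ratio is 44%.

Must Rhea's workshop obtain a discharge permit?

Yes — Rhea's workshop must obtain a discharge permit.

Exception (a) does not apply: no current Category E Exemption Letter is held.
Exception (b) is satisfied on its face — discharge occurs on no more than two days per week; the facility's operating hours per week are 84, below the 96 limit; a current General Permit is held. Turning to paragraphs (e)–(f): (e) operates against (b): discharge temperature exceeds 35 °C. (f), which would lift (e), is not triggered — the Category 1 Declaration is not current. So (b) is unavailable.
All of (c)'s requirements are met (aggregate throughput is 7,220 units, meeting the 6,430 units threshold; the wastewater is Schedule-A-only; a current Standing Exemption Letter is held). Turning to paragraphs (g)–(h): (g) operates against (c): the compliance score is 30 points, below the 32 points limit. (h) is not engaged (no current Provisional Certificate is held), so (g) stands. (c) is therefore removed.
Exception (d)'s conditions are all satisfied: a current Tier 3 Notice is held; the qualifying period is 270 days, meeting the 250 days threshold. However, paragraphs (i)–(o) must be considered: (i) operates against (d): the baseline figure is 407, under the 436 limit. (j) would limit (i) — the coverage ratio is 44%, under the 45% limit — but (k) sets (j) aside: (k) applies — the reportable unit count is 69, below the 82 limit. (l) would limit (k) — a current General Clearance is held — but (m) sets (l) aside: (m) operates against (l): the registered capacity is 490 units, under the 570 units limit. (n) is engaged (the workshop is within 200 m of a designated waterway), but is set aside by (o): (o) operates against (n): the reference index is 765, under the 820 limit. Exception (d) does not apply.
Every exception is unavailable, so the rule governs.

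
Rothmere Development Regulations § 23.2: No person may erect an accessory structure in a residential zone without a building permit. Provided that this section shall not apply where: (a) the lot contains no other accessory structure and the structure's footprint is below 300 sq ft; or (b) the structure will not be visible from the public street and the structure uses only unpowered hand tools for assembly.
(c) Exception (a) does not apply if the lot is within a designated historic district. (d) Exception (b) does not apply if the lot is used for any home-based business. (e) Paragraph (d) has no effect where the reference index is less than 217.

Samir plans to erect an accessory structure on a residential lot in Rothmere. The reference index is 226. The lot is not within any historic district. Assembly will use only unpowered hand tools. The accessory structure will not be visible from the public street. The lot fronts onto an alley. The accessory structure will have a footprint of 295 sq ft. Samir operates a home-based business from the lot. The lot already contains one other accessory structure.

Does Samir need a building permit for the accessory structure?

Exception (a) requires that the lot contains no other accessory structure; but the lot already has another accessory structure, so (a) is unavailable.
All of (b)'s requirements are met (the structure will not be visible from the street; assembly uses only hand tools). However, paragraphs (d)–(e) must be considered: (d) is engaged — a home-based business operates on the lot. (e), which would lift (d), does not operate here — the reference index is 226, not less than 217. So (b) is unavailable.
None of the exceptions is available; § 23.2 applies in full.

Yes — Samir must obtain a building permit.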